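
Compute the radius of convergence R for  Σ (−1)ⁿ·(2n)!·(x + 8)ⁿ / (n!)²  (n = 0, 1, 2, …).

Apply the ratio test: |a_{n+1}| / |a_n| = (2n+1)·(2n+2)/(n+1)², which tends to 4 as n → ∞.
Thus R = 1/(4) = 1/4.

R = 1/4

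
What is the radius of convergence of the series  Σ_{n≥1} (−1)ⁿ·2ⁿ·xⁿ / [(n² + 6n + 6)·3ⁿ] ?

R = 3/2

Ratio test: |a_{n+1}/a_n| = [(n² + 6n + 6)/((n+1)² + 6(n+1) + 6)] · 2/3 → 2/3 as n → ∞.
Thus R = 1/(2/3) = 3/2.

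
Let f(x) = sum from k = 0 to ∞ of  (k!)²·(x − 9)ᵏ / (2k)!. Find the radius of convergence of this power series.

By the ratio test, |a_{k+1}/a_k| = (k+1)²/[(2k+1)·(2k+2)] → 1/4.
Convergence for |x − 9| · 1/4 < 1, i.e. |x − 9| < 4. So R = 4.

R = 4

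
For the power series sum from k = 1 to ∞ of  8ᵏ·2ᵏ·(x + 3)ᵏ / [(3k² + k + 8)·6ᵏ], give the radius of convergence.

The ratio of consecutive coefficients is [(3k² + k + 8)/(3(k+1)² + (k+1) + 8)] · 8·2/6 → 8/3.
Hence the series converges for |x + 3| < 1/(8/3) = 3/8, so the radius of convergence is 3/8.

R = 3/8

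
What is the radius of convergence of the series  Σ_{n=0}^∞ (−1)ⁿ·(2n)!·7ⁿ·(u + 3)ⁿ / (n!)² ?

R = 1/28

The ratio of consecutive coefficients is (2n+1)·(2n+2)/(n+1)² · 7 → 28.
Convergence for |u + 3| · 28 < 1, i.e. |u + 3| < 1/28. So R = 1/28.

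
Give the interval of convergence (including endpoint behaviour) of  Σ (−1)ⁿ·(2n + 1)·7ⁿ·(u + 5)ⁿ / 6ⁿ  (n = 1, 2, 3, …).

By the ratio test, |a_{n+1}/a_n| = [(2(n+1) + 1)/(2n + 1)] · 7/6 → 7/6.
The series converges when 7/6 · |u + 5| < 1, giving R = 6/7.
Check u = -29/7: the terms have absolute value of order n, which does not tend to 0, so the series diverges by the divergence test.
When u = -41/7, the terms have absolute value of order n, which does not tend to 0, so the series diverges by the divergence test.

(-41/7, -29/7)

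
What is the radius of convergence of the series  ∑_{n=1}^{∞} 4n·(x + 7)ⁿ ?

By the ratio test, |a_{n+1}/a_n| = 4(n+1)/4n → 1.
So the series converges when |x + 7| < 1 and diverges when |x + 7| > 1; R = 1.

R = 1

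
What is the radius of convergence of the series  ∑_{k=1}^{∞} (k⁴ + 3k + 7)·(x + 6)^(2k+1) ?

R = 1

By the ratio test, |a_{k+1}/a_k| = ((k+1)⁴ + 3(k+1) + 7)/(k⁴ + 3k + 7) → 1.
Successive powers of (x + 6) differ by 2, so the series converges when |x + 6|² · 1 < 1, i.e. |x + 6| < √(1) = 1. So R = 1.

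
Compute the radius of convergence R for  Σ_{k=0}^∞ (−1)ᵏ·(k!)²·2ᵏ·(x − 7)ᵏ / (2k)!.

R = 2

Apply the ratio test: |a_{k+1}| / |a_k| = (k+1)²/[(2k+1)·(2k+2)] · 2, which tends to 1/2 as k → ∞.
Hence the series converges for |x − 7| < 1/(1/2) = 2, so the radius of convergence is 2.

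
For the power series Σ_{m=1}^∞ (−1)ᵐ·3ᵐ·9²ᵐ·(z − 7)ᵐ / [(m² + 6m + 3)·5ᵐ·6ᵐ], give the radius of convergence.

R = 10/81

Apply the ratio test: |a_{m+1}| / |a_m| = [(m² + 6m + 3)/((m+1)² + 6(m+1) + 3)] · 3·81/(5·6), which tends to 81/10 as m → ∞.
Hence the series converges for |z − 7| < 1/(81/10) = 10/81, so the radius of convergence is 10/81.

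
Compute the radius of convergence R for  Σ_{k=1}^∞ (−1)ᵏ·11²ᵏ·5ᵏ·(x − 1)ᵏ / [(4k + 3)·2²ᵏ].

R = 4/605

The ratio of consecutive coefficients is [(4k + 3)/(4(k+1) + 3)] · 121·5/4 → 605/4.
The series converges when 605/4 · |x − 1| < 1, giving R = 4/605.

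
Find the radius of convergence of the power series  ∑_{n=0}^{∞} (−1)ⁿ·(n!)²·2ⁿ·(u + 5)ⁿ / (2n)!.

R = 2

Apply the ratio test: |a_{n+1}| / |a_n| = (n+1)²/[(2n+1)·(2n+2)] · 2, which tends to 1/2 as n → ∞.
Hence the series converges for |u + 5| < 1/(1/2) = 2, so the radius of convergence is 2.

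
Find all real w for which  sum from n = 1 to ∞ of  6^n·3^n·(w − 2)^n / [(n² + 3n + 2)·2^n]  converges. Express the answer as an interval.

Ratio test: |a_{n+1}/a_n| = [(n² + 3n + 2)/((n+1)² + 3(n+1) + 2)] · 6·3/2 → 9 as n → ∞.
The series converges when 9 · |w − 2| < 1, giving R = 1/9.
At w = 19/9: absolute convergence follows by limit comparison with Σ 1/n².
At w = 17/9: absolute convergence follows by limit comparison with Σ 1/n².

[17/9, 19/9]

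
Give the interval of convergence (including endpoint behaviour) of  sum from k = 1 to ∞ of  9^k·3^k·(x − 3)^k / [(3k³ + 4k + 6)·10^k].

Ratio test: |a_{k+1}/a_k| = [(3k³ + 4k + 6)/(3(k+1)³ + 4(k+1) + 6)] · 9·3/10 → 27/10 as k → ∞.
Thus R = 1/(27/10) = 10/27.
At x = 91/27: the terms are on the order of 1/k³, so the series converges absolutely by comparison with the p-series (p = 3 > 1).
Endpoint x = 71/27: the series is dominated by a constant times Σ 1/k³, which converges (p = 3 > 1).

[71/27, 91/27]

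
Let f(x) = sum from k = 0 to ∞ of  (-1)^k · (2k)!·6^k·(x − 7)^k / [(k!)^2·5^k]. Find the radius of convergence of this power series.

The ratio of consecutive coefficients is (2k+1)·(2k+2)/(k+1)² · 6/5 → 24/5.
Hence the series converges for |x − 7| < 1/(24/5) = 5/24, so the radius of convergence is 5/24.

R = 5/24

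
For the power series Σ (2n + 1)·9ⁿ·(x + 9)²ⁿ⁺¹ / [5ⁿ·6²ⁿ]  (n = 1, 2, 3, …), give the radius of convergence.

R = 2√5

Apply the ratio test: |a_{n+1}| / |a_n| = [(2(n+1) + 1)/(2n + 1)] · 9/(5·36), which tends to 1/20 as n → ∞.
Writing y = (x + 9)², the series in y has radius 20, so |x + 9| < √(20) and R = 2√5.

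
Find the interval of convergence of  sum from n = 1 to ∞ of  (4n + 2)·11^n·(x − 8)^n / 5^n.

The ratio of consecutive coefficients is [(4(n+1) + 2)/(4n + 2)] · 11/5 → 11/5.
Convergence for |x − 8| · 11/5 < 1, i.e. |x − 8| < 5/11. So R = 5/11.
When x = 93/11, the terms have absolute value of order n, which does not tend to 0, so the series diverges by the divergence test.
Check x = 83/11: the n-th term does not approach 0; divergence by the term test.

(83/11, 93/11)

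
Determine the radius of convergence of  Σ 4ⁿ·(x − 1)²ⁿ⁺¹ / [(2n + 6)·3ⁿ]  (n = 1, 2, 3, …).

R = √3/2

By the ratio test, |a_{n+1}/a_n| = [(2n + 6)/(2(n+1) + 6)] · 4/3 → 4/3.
Successive powers of (x − 1) differ by 2, so the series converges when |x − 1|² · 4/3 < 1, i.e. |x − 1| < √(3/4). So R = √3/2.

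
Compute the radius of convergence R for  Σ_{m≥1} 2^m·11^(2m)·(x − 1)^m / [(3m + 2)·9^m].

By the ratio test, |a_{m+1}/a_m| = [(3m + 2)/(3(m+1) + 2)] · 2·121/9 → 242/9.
The series converges when 242/9 · |x − 1| < 1, giving R = 9/242.

R = 9/242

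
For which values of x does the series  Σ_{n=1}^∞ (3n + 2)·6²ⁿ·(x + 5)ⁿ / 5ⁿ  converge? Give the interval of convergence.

The ratio of consecutive coefficients is [(3(n+1) + 2)/(3n + 2)] · 36/5 → 36/5.
Convergence for |x + 5| · 36/5 < 1, i.e. |x + 5| < 5/36. So R = 5/36.
At x = -175/36: the n-th term does not approach 0; divergence by the term test.
When x = -185/36, the terms have absolute value of order n, which does not tend to 0, so the series diverges by the divergence test.

(-185/36, -175/36)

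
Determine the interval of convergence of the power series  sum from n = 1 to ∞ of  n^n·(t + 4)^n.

{-4}

By the Cauchy root test, |a_n|^(1/n) = n → ∞.
The root grows without bound, so R = 0 (convergence only at t = -4).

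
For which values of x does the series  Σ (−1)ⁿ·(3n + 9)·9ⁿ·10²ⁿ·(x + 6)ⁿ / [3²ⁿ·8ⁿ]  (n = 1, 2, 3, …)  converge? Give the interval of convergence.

(-152/25, -148/25)

Apply the ratio test: |a_{n+1}| / |a_n| = [(3(n+1) + 9)/(3n + 9)] · 9·100/(9·8), which tends to 25/2 as n → ∞.
Hence the series converges for |x + 6| < 1/(25/2) = 2/25, so the radius of convergence is 2/25.
At x = -148/25: the n-th term does not approach 0; divergence by the term test.
Endpoint x = -152/25: the terms have absolute value of order n, which does not tend to 0, so the series diverges by the divergence test.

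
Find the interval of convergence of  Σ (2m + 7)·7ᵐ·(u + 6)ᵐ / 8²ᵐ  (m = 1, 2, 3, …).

(-106/7, 22/7)

The ratio of consecutive coefficients is [(2(m+1) + 7)/(2m + 7)] · 7/64 → 7/64.
The series converges when 7/64 · |u + 6| < 1, giving R = 64/7.
At u = 22/7: the terms have absolute value of order m, which does not tend to 0, so the series diverges by the divergence test.
When u = -106/7, the terms have absolute value of order m, which does not tend to 0, so the series diverges by the divergence test.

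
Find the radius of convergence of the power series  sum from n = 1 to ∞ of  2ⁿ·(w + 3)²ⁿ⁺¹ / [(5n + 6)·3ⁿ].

R = √6/2

The ratio of consecutive coefficients is [(5n + 6)/(5(n+1) + 6)] · 2/3 → 2/3.
Since the exponent of (w + 3) increases by 2 each term, convergence requires |w + 3|² < 3/2, hence R = √6/2.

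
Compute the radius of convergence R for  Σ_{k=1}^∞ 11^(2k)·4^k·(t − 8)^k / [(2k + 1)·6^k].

R = 3/242

The ratio of consecutive coefficients is [(2k + 1)/(2(k+1) + 1)] · 121·4/6 → 242/3.
The series converges when 242/3 · |t − 8| < 1, giving R = 3/242.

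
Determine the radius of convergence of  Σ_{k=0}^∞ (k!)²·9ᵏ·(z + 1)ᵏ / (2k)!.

The ratio of consecutive coefficients is (k+1)²/[(2k+1)·(2k+2)] · 9 → 9/4.
Convergence for |z + 1| · 9/4 < 1, i.e. |z + 1| < 4/9. So R = 4/9.

R = 4/9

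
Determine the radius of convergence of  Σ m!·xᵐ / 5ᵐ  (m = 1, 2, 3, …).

The ratio of consecutive coefficients is (m+1) · 1/5 → ∞.
The ratio grows without bound, so the series diverges whenever x ≠ 0; it converges only at x = 0. R = 0.

R = 0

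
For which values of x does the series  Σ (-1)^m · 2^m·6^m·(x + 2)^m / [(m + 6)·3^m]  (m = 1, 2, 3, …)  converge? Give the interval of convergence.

The ratio of consecutive coefficients is [(m + 6)/((m+1) + 6)] · 2·6/3 → 4.
The series converges when 4 · |x + 2| < 1, giving R = 1/4.
Endpoint x = -7/4: the terms alternate in sign and decrease monotonically to 0 in absolute value (size ~ c/m), so the alternating series test gives convergence.
Endpoint x = -9/4: comparison with the harmonic series Σ 1/m shows the series diverges.

(-9/4, -7/4]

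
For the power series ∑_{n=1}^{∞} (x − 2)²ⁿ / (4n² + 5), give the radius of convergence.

R = 1

The ratio of consecutive coefficients is (4n² + 5)/(4(n+1)² + 5) → 1.
Writing y = (x − 2)², the series in y has radius 1, so |x − 2| < √(1) = 1 and R = 1.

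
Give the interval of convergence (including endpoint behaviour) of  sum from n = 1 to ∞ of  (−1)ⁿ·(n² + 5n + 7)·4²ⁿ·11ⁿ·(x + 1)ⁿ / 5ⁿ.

By the ratio test, |a_{n+1}/a_n| = [((n+1)² + 5(n+1) + 7)/(n² + 5n + 7)] · 16·11/5 → 176/5.
The series converges when 176/5 · |x + 1| < 1, giving R = 5/176.
At x = -171/176: the n-th term does not approach 0; divergence by the term test.
When x = -181/176, the n-th term does not approach 0; divergence by the term test.

(-181/176, -171/176)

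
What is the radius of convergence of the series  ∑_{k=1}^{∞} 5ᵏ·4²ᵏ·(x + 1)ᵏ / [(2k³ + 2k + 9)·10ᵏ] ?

R = 1/8

By the ratio test, |a_{k+1}/a_k| = [(2k³ + 2k + 9)/(2(k+1)³ + 2(k+1) + 9)] · 5·16/10 → 8.
The series converges when 8 · |x + 1| < 1, giving R = 1/8.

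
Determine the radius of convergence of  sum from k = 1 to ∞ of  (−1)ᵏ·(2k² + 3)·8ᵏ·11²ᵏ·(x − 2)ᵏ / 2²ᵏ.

R = 1/242

By the ratio test, |a_{k+1}/a_k| = [(2(k+1)² + 3)/(2k² + 3)] · 8·121/4 → 242.
Hence the series converges for |x − 2| < 1/(242) = 1/242, so the radius of convergence is 1/242.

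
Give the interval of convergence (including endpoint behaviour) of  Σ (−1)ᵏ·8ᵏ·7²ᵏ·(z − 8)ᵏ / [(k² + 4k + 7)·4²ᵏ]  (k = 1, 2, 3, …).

Ratio test: |a_{k+1}/a_k| = [(k² + 4k + 7)/((k+1)² + 4(k+1) + 7)] · 8·49/16 → 49/2 as k → ∞.
Convergence for |z − 8| · 49/2 < 1, i.e. |z − 8| < 2/49. So R = 2/49.
Endpoint z = 394/49: the terms are on the order of 1/k², so the series converges absolutely by comparison with the p-series (p = 2 > 1).
Check z = 390/49: the series is dominated by a constant times Σ 1/k², which converges (p = 2 > 1).

[390/49, 394/49]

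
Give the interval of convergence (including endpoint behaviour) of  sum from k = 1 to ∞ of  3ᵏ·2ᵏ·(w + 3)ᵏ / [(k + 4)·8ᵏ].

Ratio test: |a_{k+1}/a_k| = [(k + 4)/((k+1) + 4)] · 3·2/8 → 3/4 as k → ∞.
Convergence for |w + 3| · 3/4 < 1, i.e. |w + 3| < 4/3. So R = 4/3.
At w = -5/3: the terms behave like c/k; limit comparison with the harmonic series gives divergence.
At w = -13/3: the terms alternate in sign and decrease monotonically to 0 in absolute value (size ~ c/k), so the alternating series test gives convergence.

[-13/3, -5/3)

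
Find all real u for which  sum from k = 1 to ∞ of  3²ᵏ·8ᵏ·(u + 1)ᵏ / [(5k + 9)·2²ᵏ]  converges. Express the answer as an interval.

The ratio of consecutive coefficients is [(5k + 9)/(5(k+1) + 9)] · 9·8/4 → 18.
The series converges when 18 · |u + 1| < 1, giving R = 1/18.
When u = -17/18, the terms behave like c/k; limit comparison with the harmonic series gives divergence.
Check u = -19/18: the terms alternate in sign and decrease monotonically to 0 in absolute value (size ~ c/k), so the alternating series test gives convergence.

[-19/18, -17/18)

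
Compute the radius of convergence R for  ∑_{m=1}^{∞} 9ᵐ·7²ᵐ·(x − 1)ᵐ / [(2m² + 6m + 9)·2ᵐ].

Apply the ratio test: |a_{m+1}| / |a_m| = [(2m² + 6m + 9)/(2(m+1)² + 6(m+1) + 9)] · 9·49/2, which tends to 441/2 as m → ∞.
Convergence for |x − 1| · 441/2 < 1, i.e. |x − 1| < 2/441. So R = 2/441.

R = 2/441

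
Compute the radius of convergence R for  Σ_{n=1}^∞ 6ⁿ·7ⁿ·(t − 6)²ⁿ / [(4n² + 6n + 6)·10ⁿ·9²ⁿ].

Apply the ratio test: |a_{n+1}| / |a_n| = [(4n² + 6n + 6)/(4(n+1)² + 6(n+1) + 6)] · 6·7/(10·81), which tends to 7/135 as n → ∞.
Successive powers of (t − 6) differ by 2, so the series converges when |t − 6|² · 7/135 < 1, i.e. |t − 6| < √(135/7). So R = 3√105/7.

R = 3√105/7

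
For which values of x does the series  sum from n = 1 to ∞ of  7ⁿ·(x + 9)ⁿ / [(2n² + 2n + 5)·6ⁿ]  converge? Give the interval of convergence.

[-69/7, -57/7]

Apply the ratio test: |a_{n+1}| / |a_n| = [(2n² + 2n + 5)/(2(n+1)² + 2(n+1) + 5)] · 7/6, which tends to 7/6 as n → ∞.
Thus R = 1/(7/6) = 6/7.
Check x = -57/7: the terms are on the order of 1/n², so the series converges absolutely by comparison with the p-series (p = 2 > 1).
Check x = -69/7: the terms are on the order of 1/n², so the series converges absolutely by comparison with the p-series (p = 2 > 1).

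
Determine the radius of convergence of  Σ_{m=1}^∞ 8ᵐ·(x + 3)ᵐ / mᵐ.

R = ∞

By the Cauchy root test, |a_m|^(1/m) = 8/m → 0.
Since the m-th root of |a_m| tends to 0, the series converges for all real x; R = ∞.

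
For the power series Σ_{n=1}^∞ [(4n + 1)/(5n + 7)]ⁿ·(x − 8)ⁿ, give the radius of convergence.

Root test: |a_n|^(1/n) = (4n + 1)/(5n + 7) → 4/5.
The series converges when 4/5 · |x − 8| < 1, giving R = 5/4.

R = 5/4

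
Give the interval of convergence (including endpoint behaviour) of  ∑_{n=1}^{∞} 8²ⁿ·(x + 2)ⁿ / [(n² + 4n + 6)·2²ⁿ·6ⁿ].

[-19/8, -13/8]

The ratio of consecutive coefficients is [(n² + 4n + 6)/((n+1)² + 4(n+1) + 6)] · 64/(4·6) → 8/3.
Hence the series converges for |x + 2| < 1/(8/3) = 3/8, so the radius of convergence is 3/8.
Check x = -13/8: the series is dominated by a constant times Σ 1/n², which converges (p = 2 > 1).
Endpoint x = -19/8: the terms are on the order of 1/n², so the series converges absolutely by comparison with the p-series (p = 2 > 1).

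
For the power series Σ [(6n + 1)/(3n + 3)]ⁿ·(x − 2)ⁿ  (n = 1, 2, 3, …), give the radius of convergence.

R = 1/2

Applying the root test, |a_n|^(1/n) = (6n + 1)/(3n + 3) → 2.
Convergence for |x − 2| · 2 < 1, i.e. |x − 2| < 1/2. So R = 1/2.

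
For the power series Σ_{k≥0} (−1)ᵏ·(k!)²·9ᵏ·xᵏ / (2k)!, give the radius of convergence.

By the ratio test, |a_{k+1}/a_k| = (k+1)²/[(2k+1)·(2k+2)] · 9 → 9/4.
Hence the series converges for |x| < 1/(9/4) = 4/9, so the radius of convergence is 4/9.

R = 4/9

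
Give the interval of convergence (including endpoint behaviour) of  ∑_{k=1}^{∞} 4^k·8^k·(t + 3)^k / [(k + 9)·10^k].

Ratio test: |a_{k+1}/a_k| = [(k + 9)/((k+1) + 9)] · 4·8/10 → 16/5 as k → ∞.
Thus R = 1/(16/5) = 5/16.
Check t = -43/16: the terms are asymptotic to a nonzero constant times 1/k, so the series diverges by limit comparison with Σ 1/k.
At t = -53/16: convergence follows from the alternating series test (terms decrease monotonically to 0).

[-53/16, -43/16)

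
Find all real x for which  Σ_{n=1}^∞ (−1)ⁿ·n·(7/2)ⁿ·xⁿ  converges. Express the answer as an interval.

The ratio of consecutive coefficients is [(n+1)/n] · 7/2 → 7/2.
Thus R = 1/(7/2) = 2/7.
Check x = 2/7: the terms have absolute value of order n, which does not tend to 0, so the series diverges by the divergence test.
When x = -2/7, the terms do not tend to 0, so the series diverges.

(-2/7, 2/7)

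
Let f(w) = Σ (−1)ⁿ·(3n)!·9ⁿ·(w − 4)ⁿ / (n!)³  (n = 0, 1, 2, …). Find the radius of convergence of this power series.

By the ratio test, |a_{n+1}/a_n| = (3n+1)·(3n+2)·(3n+3)/(n+1)³ · 9 → 243.
Convergence for |w − 4| · 243 < 1, i.e. |w − 4| < 1/243. So R = 1/243.

R = 1/243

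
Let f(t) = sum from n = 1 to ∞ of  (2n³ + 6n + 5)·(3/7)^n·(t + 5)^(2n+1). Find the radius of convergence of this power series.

Ratio test: |a_{n+1}/a_n| = [(2(n+1)³ + 6(n+1) + 5)/(2n³ + 6n + 5)] · 3/7 → 3/7 as n → ∞.
Successive powers of (t + 5) differ by 2, so the series converges when |t + 5|² · 3/7 < 1, i.e. |t + 5| < √(7/3). So R = √21/3.

R = √21/3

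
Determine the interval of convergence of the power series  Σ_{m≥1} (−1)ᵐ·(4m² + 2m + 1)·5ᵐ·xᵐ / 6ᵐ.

(-6/5, 6/5)

Ratio test: |a_{m+1}/a_m| = [(4(m+1)² + 2(m+1) + 1)/(4m² + 2m + 1)] · 5/6 → 5/6 as m → ∞.
The series converges when 5/6 · |x| < 1, giving R = 6/5.
When x = 6/5, the terms have absolute value of order m², which does not tend to 0, so the series diverges by the divergence test.
At x = -6/5: the terms have absolute value of order m², which does not tend to 0, so the series diverges by the divergence test.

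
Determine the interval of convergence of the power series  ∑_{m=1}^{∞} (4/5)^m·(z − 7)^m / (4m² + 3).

[23/4, 33/4]

Ratio test: |a_{m+1}/a_m| = [(4m² + 3)/(4(m+1)² + 3)] · 4/5 → 4/5 as m → ∞.
Thus R = 1/(4/5) = 5/4.
Endpoint z = 33/4: the terms are on the order of 1/m², so the series converges absolutely by comparison with the p-series (p = 2 > 1).
Endpoint z = 23/4: the series is dominated by a constant times Σ 1/m², which converges (p = 2 > 1).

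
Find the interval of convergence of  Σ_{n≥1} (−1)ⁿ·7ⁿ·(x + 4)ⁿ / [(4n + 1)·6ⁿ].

(-34/7, -22/7]

The ratio of consecutive coefficients is [(4n + 1)/(4(n+1) + 1)] · 7/6 → 7/6.
Thus R = 1/(7/6) = 6/7.
At x = -22/7: the terms alternate in sign and decrease monotonically to 0 in absolute value (size ~ c/n), so the alternating series test gives convergence.
At x = -34/7: the terms behave like c/n; limit comparison with the harmonic series gives divergence.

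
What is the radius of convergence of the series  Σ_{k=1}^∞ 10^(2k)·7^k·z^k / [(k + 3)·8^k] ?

R = 2/175

The ratio of consecutive coefficients is [(k + 3)/((k+1) + 3)] · 100·7/8 → 175/2.
Hence the series converges for |z| < 1/(175/2) = 2/175, so the radius of convergence is 2/175.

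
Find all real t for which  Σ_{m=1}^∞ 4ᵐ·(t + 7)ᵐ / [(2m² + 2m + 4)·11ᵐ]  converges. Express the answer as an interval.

[-39/4, -17/4]

Apply the ratio test: |a_{m+1}| / |a_m| = [(2m² + 2m + 4)/(2(m+1)² + 2(m+1) + 4)] · 4/11, which tends to 4/11 as m → ∞.
Hence the series converges for |t + 7| < 1/(4/11) = 11/4, so the radius of convergence is 11/4.
Check t = -17/4: the terms are on the order of 1/m², so the series converges absolutely by comparison with the p-series (p = 2 > 1).
Check t = -39/4: the series is dominated by a constant times Σ 1/m², which converges (p = 2 > 1).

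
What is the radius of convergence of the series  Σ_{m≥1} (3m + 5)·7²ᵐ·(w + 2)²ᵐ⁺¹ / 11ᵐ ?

R = √11/7

Ratio test: |a_{m+1}/a_m| = [(3(m+1) + 5)/(3m + 5)] · 49/11 → 49/11 as m → ∞.
Since the exponent of (w + 2) increases by 2 each term, convergence requires |w + 2|² < 11/49, hence R = √11/7.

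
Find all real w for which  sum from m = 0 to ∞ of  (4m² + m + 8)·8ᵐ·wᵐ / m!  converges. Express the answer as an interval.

The ratio of consecutive coefficients is (4(m+1)² + (m+1) + 8)/(4m² + m + 8) · 8 · 1/(m+1) → 0.
The limit is 0, so the series converges for all w; R = ∞.

(−∞, ∞)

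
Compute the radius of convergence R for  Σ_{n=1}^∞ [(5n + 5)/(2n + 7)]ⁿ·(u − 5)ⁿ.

Root test: |a_n|^(1/n) = (5n + 5)/(2n + 7) → 5/2.
The series converges when 5/2 · |u − 5| < 1, giving R = 2/5.

R = 2/5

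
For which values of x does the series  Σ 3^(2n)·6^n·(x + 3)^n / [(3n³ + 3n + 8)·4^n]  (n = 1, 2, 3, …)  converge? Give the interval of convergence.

Ratio test: |a_{n+1}/a_n| = [(3n³ + 3n + 8)/(3(n+1)³ + 3(n+1) + 8)] · 9·6/4 → 27/2 as n → ∞.
Convergence for |x + 3| · 27/2 < 1, i.e. |x + 3| < 2/27. So R = 2/27.
When x = -79/27, the series is dominated by a constant times Σ 1/n³, which converges (p = 3 > 1).
At x = -83/27: the series is dominated by a constant times Σ 1/n³, which converges (p = 3 > 1).

[-83/27, -79/27]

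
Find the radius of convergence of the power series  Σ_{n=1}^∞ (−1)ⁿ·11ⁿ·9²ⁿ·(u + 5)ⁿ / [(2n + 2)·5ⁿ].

R = 5/891

By the ratio test, |a_{n+1}/a_n| = [(2n + 2)/(2(n+1) + 2)] · 11·81/5 → 891/5.
The series converges when 891/5 · |u + 5| < 1, giving R = 5/891.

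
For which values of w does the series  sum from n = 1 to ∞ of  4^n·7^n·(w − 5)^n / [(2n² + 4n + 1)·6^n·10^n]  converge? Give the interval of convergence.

[20/7, 50/7]

The ratio of consecutive coefficients is [(2n² + 4n + 1)/(2(n+1)² + 4(n+1) + 1)] · 4·7/(6·10) → 7/15.
Thus R = 1/(7/15) = 15/7.
When w = 50/7, the series is dominated by a constant times Σ 1/n², which converges (p = 2 > 1).
At w = 20/7: the terms are on the order of 1/n², so the series converges absolutely by comparison with the p-series (p = 2 > 1).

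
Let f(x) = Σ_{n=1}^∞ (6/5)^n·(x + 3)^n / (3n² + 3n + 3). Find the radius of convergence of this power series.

Apply the ratio test: |a_{n+1}| / |a_n| = [(3n² + 3n + 3)/(3(n+1)² + 3(n+1) + 3)] · 6/5, which tends to 6/5 as n → ∞.
Convergence for |x + 3| · 6/5 < 1, i.e. |x + 3| < 5/6. So R = 5/6.

R = 5/6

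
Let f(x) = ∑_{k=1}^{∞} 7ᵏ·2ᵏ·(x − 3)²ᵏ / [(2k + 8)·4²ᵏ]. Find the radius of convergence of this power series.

Apply the ratio test: |a_{k+1}| / |a_k| = [(2k + 8)/(2(k+1) + 8)] · 7·2/16, which tends to 7/8 as k → ∞.
Since the exponent of (x − 3) increases by 2 each term, convergence requires |x − 3|² < 8/7, hence R = 2√14/7.

R = 2√14/7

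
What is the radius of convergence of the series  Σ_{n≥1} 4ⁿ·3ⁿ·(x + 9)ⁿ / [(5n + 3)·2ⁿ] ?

R = 1/6

Apply the ratio test: |a_{n+1}| / |a_n| = [(5n + 3)/(5(n+1) + 3)] · 4·3/2, which tends to 6 as n → ∞.
Hence the series converges for |x + 9| < 1/(6) = 1/6, so the radius of convergence is 1/6.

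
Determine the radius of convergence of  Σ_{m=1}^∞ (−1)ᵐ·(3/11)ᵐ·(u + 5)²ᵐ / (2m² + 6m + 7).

Ratio test: |a_{m+1}/a_m| = [(2m² + 6m + 7)/(2(m+1)² + 6(m+1) + 7)] · 3/11 → 3/11 as m → ∞.
Since the exponent of (u + 5) increases by 2 each term, convergence requires |u + 5|² < 11/3, hence R = √33/3.

R = √33/3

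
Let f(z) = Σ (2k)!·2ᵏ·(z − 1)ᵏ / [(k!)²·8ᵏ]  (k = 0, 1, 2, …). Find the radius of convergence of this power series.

R = 1

By the ratio test, |a_{k+1}/a_k| = (2k+1)·(2k+2)/(k+1)² · 2/8 → 1.
So the series converges when |z − 1| < 1 and diverges when |z − 1| > 1; R = 1.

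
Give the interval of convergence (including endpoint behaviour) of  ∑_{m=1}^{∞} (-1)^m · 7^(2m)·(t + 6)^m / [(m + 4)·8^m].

Ratio test: |a_{m+1}/a_m| = [(m + 4)/((m+1) + 4)] · 49/8 → 49/8 as m → ∞.
Hence the series converges for |t + 6| < 1/(49/8) = 8/49, so the radius of convergence is 8/49.
At t = -286/49: the terms alternate in sign and decrease monotonically to 0 in absolute value (size ~ c/m), so the alternating series test gives convergence.
When t = -302/49, comparison with the harmonic series Σ 1/m shows the series diverges.

(-302/49, -286/49]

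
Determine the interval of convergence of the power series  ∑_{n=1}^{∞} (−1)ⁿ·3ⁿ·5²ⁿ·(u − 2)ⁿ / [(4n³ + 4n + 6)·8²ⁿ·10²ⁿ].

Ratio test: |a_{n+1}/a_n| = [(4n³ + 4n + 6)/(4(n+1)³ + 4(n+1) + 6)] · 3·25/(64·100) → 3/256 as n → ∞.
Thus R = 1/(3/256) = 256/3.
At u = 262/3: the terms are on the order of 1/n³, so the series converges absolutely by comparison with the p-series (p = 3 > 1).
At u = -250/3: the terms are on the order of 1/n³, so the series converges absolutely by comparison with the p-series (p = 3 > 1).

[-250/3, 262/3]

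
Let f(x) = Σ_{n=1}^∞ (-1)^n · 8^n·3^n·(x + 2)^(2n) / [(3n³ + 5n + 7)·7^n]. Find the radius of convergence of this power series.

Ratio test: |a_{n+1}/a_n| = [(3n³ + 5n + 7)/(3(n+1)³ + 5(n+1) + 7)] · 8·3/7 → 24/7 as n → ∞.
Writing y = (x + 2)², the series in y has radius 7/24, so |x + 2| < √(7/24) and R = √42/12.

R = √42/12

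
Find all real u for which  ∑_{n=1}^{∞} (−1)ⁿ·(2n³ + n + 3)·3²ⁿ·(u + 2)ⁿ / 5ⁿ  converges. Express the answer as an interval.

(-23/9, -13/9)

Apply the ratio test: |a_{n+1}| / |a_n| = [(2(n+1)³ + (n+1) + 3)/(2n³ + n + 3)] · 9/5, which tends to 9/5 as n → ∞.
Hence the series converges for |u + 2| < 1/(9/5) = 5/9, so the radius of convergence is 5/9.
Check u = -13/9: the terms do not tend to 0, so the series diverges.
At u = -23/9: the terms do not tend to 0, so the series diverges.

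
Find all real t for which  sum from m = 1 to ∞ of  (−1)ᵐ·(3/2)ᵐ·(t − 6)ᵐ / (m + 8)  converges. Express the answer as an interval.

(16/3, 20/3]

The ratio of consecutive coefficients is [(m + 8)/((m+1) + 8)] · 3/2 → 3/2.
The series converges when 3/2 · |t − 6| < 1, giving R = 2/3.
Check t = 20/3: the terms alternate in sign and decrease monotonically to 0 in absolute value (size ~ c/m), so the alternating series test gives convergence.
Endpoint t = 16/3: comparison with the harmonic series Σ 1/m shows the series diverges.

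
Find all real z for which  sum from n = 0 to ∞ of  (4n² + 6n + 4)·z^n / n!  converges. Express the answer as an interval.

(−∞, ∞)

Ratio test: |a_{n+1}/a_n| = (4(n+1)² + 6(n+1) + 4)/(4n² + 6n + 4) · 1/(n+1) → 0 as n → ∞.
The limit is 0, so the series converges for all z; R = ∞.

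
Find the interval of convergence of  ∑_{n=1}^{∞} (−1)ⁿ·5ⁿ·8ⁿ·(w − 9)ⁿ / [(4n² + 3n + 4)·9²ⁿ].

[279/40, 441/40]

Ratio test: |a_{n+1}/a_n| = [(4n² + 3n + 4)/(4(n+1)² + 3(n+1) + 4)] · 5·8/81 → 40/81 as n → ∞.
Hence the series converges for |w − 9| < 1/(40/81) = 81/40, so the radius of convergence is 81/40.
Endpoint w = 441/40: the terms are on the order of 1/n², so the series converges absolutely by comparison with the p-series (p = 2 > 1).
When w = 279/40, the terms are on the order of 1/n², so the series converges absolutely by comparison with the p-series (p = 2 > 1).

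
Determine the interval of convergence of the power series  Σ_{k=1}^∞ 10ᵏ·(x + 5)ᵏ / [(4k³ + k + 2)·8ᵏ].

[-29/5, -21/5]

Apply the ratio test: |a_{k+1}| / |a_k| = [(4k³ + k + 2)/(4(k+1)³ + (k+1) + 2)] · 10/8, which tends to 5/4 as k → ∞.
Hence the series converges for |x + 5| < 1/(5/4) = 4/5, so the radius of convergence is 4/5.
When x = -21/5, the terms are on the order of 1/k³, so the series converges absolutely by comparison with the p-series (p = 3 > 1).
Endpoint x = -29/5: absolute convergence follows by limit comparison with Σ 1/k³.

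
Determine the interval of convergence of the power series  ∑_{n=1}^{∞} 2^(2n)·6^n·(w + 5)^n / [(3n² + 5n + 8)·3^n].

[-41/8, -39/8]

Ratio test: |a_{n+1}/a_n| = [(3n² + 5n + 8)/(3(n+1)² + 5(n+1) + 8)] · 4·6/3 → 8 as n → ∞.
The series converges when 8 · |w + 5| < 1, giving R = 1/8.
When w = -39/8, absolute convergence follows by limit comparison with Σ 1/n².
When w = -41/8, the series is dominated by a constant times Σ 1/n², which converges (p = 2 > 1).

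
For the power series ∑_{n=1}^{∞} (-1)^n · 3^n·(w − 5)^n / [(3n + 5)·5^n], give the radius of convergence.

Ratio test: |a_{n+1}/a_n| = [(3n + 5)/(3(n+1) + 5)] · 3/5 → 3/5 as n → ∞.
Hence the series converges for |w − 5| < 1/(3/5) = 5/3, so the radius of convergence is 5/3.

R = 5/3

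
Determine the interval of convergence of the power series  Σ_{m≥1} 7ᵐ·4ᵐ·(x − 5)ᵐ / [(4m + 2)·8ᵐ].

Ratio test: |a_{m+1}/a_m| = [(4m + 2)/(4(m+1) + 2)] · 7·4/8 → 7/2 as m → ∞.
Hence the series converges for |x − 5| < 1/(7/2) = 2/7, so the radius of convergence is 2/7.
Endpoint x = 37/7: comparison with the harmonic series Σ 1/m shows the series diverges.
Endpoint x = 33/7: the terms alternate in sign and decrease monotonically to 0 in absolute value (size ~ c/m), so the alternating series test gives convergence.

[33/7, 37/7)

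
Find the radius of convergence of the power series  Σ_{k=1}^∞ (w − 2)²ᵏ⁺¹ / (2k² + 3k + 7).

R = 1

By the ratio test, |a_{k+1}/a_k| = (2k² + 3k + 7)/(2(k+1)² + 3(k+1) + 7) → 1.
Since the exponent of (w − 2) increases by 2 each term, convergence requires |w − 2|² < 1, hence R = 1.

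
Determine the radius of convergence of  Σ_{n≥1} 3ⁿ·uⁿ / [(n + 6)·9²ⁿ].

R = 27

The ratio of consecutive coefficients is [(n + 6)/((n+1) + 6)] · 3/81 → 1/27.
Thus R = 1/(1/27) = 27.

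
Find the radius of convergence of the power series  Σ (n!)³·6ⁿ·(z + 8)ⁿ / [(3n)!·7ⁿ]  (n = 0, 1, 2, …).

R = 63/2

By the ratio test, |a_{n+1}/a_n| = (n+1)³/[(3n+1)·(3n+2)·(3n+3)] · 6/7 → 2/63.
Convergence for |z + 8| · 2/63 < 1, i.e. |z + 8| < 63/2. So R = 63/2.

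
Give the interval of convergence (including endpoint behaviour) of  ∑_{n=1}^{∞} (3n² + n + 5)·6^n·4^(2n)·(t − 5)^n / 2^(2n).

Ratio test: |a_{n+1}/a_n| = [(3(n+1)² + (n+1) + 5)/(3n² + n + 5)] · 6·16/4 → 24 as n → ∞.
Thus R = 1/(24) = 1/24.
Check t = 121/24: the terms do not tend to 0, so the series diverges.
At t = 119/24: the terms do not tend to 0, so the series diverges.

(119/24, 121/24)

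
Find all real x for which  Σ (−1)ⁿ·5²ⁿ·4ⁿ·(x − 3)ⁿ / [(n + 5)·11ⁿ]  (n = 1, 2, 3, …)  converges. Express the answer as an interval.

Apply the ratio test: |a_{n+1}| / |a_n| = [(n + 5)/((n+1) + 5)] · 25·4/11, which tends to 100/11 as n → ∞.
Thus R = 1/(100/11) = 11/100.
When x = 311/100, an alternating series whose terms decrease to 0 in absolute value, so it converges by the Leibniz criterion.
At x = 289/100: comparison with the harmonic series Σ 1/n shows the series diverges.

(289/100, 311/100]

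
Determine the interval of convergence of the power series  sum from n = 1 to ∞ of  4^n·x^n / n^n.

Applying the root test, |a_n|^(1/n) = 4/n → 0.
The limit is 0 for every x, so R = ∞.

(−∞, ∞)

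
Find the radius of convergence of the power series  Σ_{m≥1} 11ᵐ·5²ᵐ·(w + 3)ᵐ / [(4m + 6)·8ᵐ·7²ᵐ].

Apply the ratio test: |a_{m+1}| / |a_m| = [(4m + 6)/(4(m+1) + 6)] · 11·25/(8·49), which tends to 275/392 as m → ∞.
Convergence for |w + 3| · 275/392 < 1, i.e. |w + 3| < 392/275. So R = 392/275.

R = 392/275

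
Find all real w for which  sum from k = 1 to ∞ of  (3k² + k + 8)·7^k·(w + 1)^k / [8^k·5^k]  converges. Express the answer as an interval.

Apply the ratio test: |a_{k+1}| / |a_k| = [(3(k+1)² + (k+1) + 8)/(3k² + k + 8)] · 7/(8·5), which tends to 7/40 as k → ∞.
Hence the series converges for |w + 1| < 1/(7/40) = 40/7, so the radius of convergence is 40/7.
When w = 33/7, the k-th term does not approach 0; divergence by the term test.
Check w = -47/7: the terms do not tend to 0, so the series diverges.

(-47/7, 33/7)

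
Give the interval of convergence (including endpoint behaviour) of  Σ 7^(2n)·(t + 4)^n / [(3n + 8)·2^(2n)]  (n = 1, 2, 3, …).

By the ratio test, |a_{n+1}/a_n| = [(3n + 8)/(3(n+1) + 8)] · 49/4 → 49/4.
The series converges when 49/4 · |t + 4| < 1, giving R = 4/49.
Check t = -192/49: the terms are asymptotic to a nonzero constant times 1/n, so the series diverges by limit comparison with Σ 1/n.
At t = -200/49: an alternating series whose terms decrease to 0 in absolute value, so it converges by the Leibniz criterion.

[-200/49, -192/49)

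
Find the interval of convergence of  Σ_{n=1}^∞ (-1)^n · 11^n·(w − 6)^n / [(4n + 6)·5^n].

Ratio test: |a_{n+1}/a_n| = [(4n + 6)/(4(n+1) + 6)] · 11/5 → 11/5 as n → ∞.
The series converges when 11/5 · |w − 6| < 1, giving R = 5/11.
Endpoint w = 71/11: convergence follows from the alternating series test (terms decrease monotonically to 0).
At w = 61/11: comparison with the harmonic series Σ 1/n shows the series diverges.

(61/11, 71/11]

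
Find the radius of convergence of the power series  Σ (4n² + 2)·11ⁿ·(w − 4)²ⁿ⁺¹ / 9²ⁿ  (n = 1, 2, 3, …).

Apply the ratio test: |a_{n+1}| / |a_n| = [(4(n+1)² + 2)/(4n² + 2)] · 11/81, which tends to 11/81 as n → ∞.
Since the exponent of (w − 4) increases by 2 each term, convergence requires |w − 4|² < 81/11, hence R = 9√11/11.

R = 9√11/11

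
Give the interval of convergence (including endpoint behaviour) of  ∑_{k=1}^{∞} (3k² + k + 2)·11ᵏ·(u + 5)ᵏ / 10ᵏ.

Ratio test: |a_{k+1}/a_k| = [(3(k+1)² + (k+1) + 2)/(3k² + k + 2)] · 11/10 → 11/10 as k → ∞.
The series converges when 11/10 · |u + 5| < 1, giving R = 10/11.
At u = -45/11: the k-th term does not approach 0; divergence by the term test.
At u = -65/11: the terms have absolute value of order k², which does not tend to 0, so the series diverges by the divergence test.

(-65/11, -45/11)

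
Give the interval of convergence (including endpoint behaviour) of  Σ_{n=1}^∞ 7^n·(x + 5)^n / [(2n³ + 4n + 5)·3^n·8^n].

Apply the ratio test: |a_{n+1}| / |a_n| = [(2n³ + 4n + 5)/(2(n+1)³ + 4(n+1) + 5)] · 7/(3·8), which tends to 7/24 as n → ∞.
Hence the series converges for |x + 5| < 1/(7/24) = 24/7, so the radius of convergence is 24/7.
When x = -11/7, the terms are on the order of 1/n³, so the series converges absolutely by comparison with the p-series (p = 3 > 1).
Check x = -59/7: the terms are on the order of 1/n³, so the series converges absolutely by comparison with the p-series (p = 3 > 1).

[-59/7, -11/7]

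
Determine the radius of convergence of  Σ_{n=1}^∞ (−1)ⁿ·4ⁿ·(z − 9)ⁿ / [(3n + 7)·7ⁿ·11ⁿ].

R = 77/4

Apply the ratio test: |a_{n+1}| / |a_n| = [(3n + 7)/(3(n+1) + 7)] · 4/(7·11), which tends to 4/77 as n → ∞.
Hence the series converges for |z − 9| < 1/(4/77) = 77/4, so the radius of convergence is 77/4.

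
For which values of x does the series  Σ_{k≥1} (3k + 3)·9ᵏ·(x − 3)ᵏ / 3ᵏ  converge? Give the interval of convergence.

(8/3, 10/3)

By the ratio test, |a_{k+1}/a_k| = [(3(k+1) + 3)/(3k + 3)] · 9/3 → 3.
Hence the series converges for |x − 3| < 1/(3) = 1/3, so the radius of convergence is 1/3.
Check x = 10/3: the terms do not tend to 0, so the series diverges.
Check x = 8/3: the terms have absolute value of order k, which does not tend to 0, so the series diverges by the divergence test.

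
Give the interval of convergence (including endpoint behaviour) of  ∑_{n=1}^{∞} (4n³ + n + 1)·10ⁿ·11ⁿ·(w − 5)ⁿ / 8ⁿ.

(271/55, 279/55)

By the ratio test, |a_{n+1}/a_n| = [(4(n+1)³ + (n+1) + 1)/(4n³ + n + 1)] · 10·11/8 → 55/4.
Hence the series converges for |w − 5| < 1/(55/4) = 4/55, so the radius of convergence is 4/55.
When w = 279/55, the n-th term does not approach 0; divergence by the term test.
Endpoint w = 271/55: the terms have absolute value of order n³, which does not tend to 0, so the series diverges by the divergence test.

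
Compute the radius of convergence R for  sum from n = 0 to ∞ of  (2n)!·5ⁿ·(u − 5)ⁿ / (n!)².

R = 1/20

By the ratio test, |a_{n+1}/a_n| = (2n+1)·(2n+2)/(n+1)² · 5 → 20.
Thus R = 1/(20) = 1/20.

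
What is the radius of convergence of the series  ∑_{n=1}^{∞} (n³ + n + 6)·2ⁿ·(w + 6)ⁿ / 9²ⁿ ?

By the ratio test, |a_{n+1}/a_n| = [((n+1)³ + (n+1) + 6)/(n³ + n + 6)] · 2/81 → 2/81.
The series converges when 2/81 · |w + 6| < 1, giving R = 81/2.

R = 81/2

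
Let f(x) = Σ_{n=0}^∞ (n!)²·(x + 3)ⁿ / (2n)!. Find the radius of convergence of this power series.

By the ratio test, |a_{n+1}/a_n| = (n+1)²/[(2n+1)·(2n+2)] → 1/4.
The series converges when 1/4 · |x + 3| < 1, giving R = 4.

R = 4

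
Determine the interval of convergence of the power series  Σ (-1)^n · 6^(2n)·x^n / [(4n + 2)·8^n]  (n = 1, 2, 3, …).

The ratio of consecutive coefficients is [(4n + 2)/(4(n+1) + 2)] · 36/8 → 9/2.
Convergence for |x| · 9/2 < 1, i.e. |x| < 2/9. So R = 2/9.
When x = 2/9, convergence follows from the alternating series test (terms decrease monotonically to 0).
Check x = -2/9: the terms behave like c/n; limit comparison with the harmonic series gives divergence.

(-2/9, 2/9]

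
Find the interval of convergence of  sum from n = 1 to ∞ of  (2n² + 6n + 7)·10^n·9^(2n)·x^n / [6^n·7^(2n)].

By the ratio test, |a_{n+1}/a_n| = [(2(n+1)² + 6(n+1) + 7)/(2n² + 6n + 7)] · 10·81/(6·49) → 135/49.
Convergence for |x| · 135/49 < 1, i.e. |x| < 49/135. So R = 49/135.
Endpoint x = 49/135: the terms have absolute value of order n², which does not tend to 0, so the series diverges by the divergence test.
At x = -49/135: the terms do not tend to 0, so the series diverges.

(-49/135, 49/135)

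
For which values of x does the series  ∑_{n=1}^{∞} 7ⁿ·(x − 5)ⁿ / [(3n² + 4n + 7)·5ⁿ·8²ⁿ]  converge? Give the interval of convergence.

Apply the ratio test: |a_{n+1}| / |a_n| = [(3n² + 4n + 7)/(3(n+1)² + 4(n+1) + 7)] · 7/(5·64), which tends to 7/320 as n → ∞.
Convergence for |x − 5| · 7/320 < 1, i.e. |x − 5| < 320/7. So R = 320/7.
Check x = 355/7: the terms are on the order of 1/n², so the series converges absolutely by comparison with the p-series (p = 2 > 1).
Endpoint x = -285/7: the terms are on the order of 1/n², so the series converges absolutely by comparison with the p-series (p = 2 > 1).

[-285/7, 355/7]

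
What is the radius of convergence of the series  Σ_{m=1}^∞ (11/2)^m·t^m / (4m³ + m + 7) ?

By the ratio test, |a_{m+1}/a_m| = [(4m³ + m + 7)/(4(m+1)³ + (m+1) + 7)] · 11/2 → 11/2.
The series converges when 11/2 · |t| < 1, giving R = 2/11.

R = 2/11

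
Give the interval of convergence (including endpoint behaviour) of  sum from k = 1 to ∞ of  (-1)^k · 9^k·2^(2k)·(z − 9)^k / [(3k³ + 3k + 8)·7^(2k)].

[275/36, 373/36]

Apply the ratio test: |a_{k+1}| / |a_k| = [(3k³ + 3k + 8)/(3(k+1)³ + 3(k+1) + 8)] · 9·4/49, which tends to 36/49 as k → ∞.
Thus R = 1/(36/49) = 49/36.
Endpoint z = 373/36: the terms are on the order of 1/k³, so the series converges absolutely by comparison with the p-series (p = 3 > 1).
Endpoint z = 275/36: absolute convergence follows by limit comparison with Σ 1/k³.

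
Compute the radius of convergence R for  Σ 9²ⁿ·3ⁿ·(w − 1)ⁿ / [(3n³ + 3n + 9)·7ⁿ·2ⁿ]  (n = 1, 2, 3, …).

R = 14/243

The ratio of consecutive coefficients is [(3n³ + 3n + 9)/(3(n+1)³ + 3(n+1) + 9)] · 81·3/(7·2) → 243/14.
The series converges when 243/14 · |w − 1| < 1, giving R = 14/243.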